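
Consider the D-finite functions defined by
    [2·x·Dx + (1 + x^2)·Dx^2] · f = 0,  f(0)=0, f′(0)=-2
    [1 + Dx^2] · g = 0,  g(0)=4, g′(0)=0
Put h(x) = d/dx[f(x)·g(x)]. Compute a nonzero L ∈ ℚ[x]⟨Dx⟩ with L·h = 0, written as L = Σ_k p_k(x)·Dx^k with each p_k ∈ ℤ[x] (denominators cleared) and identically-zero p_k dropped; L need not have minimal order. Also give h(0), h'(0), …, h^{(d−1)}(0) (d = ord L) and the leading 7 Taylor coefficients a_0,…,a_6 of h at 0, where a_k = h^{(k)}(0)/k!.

L = (110 + 294·x^2 + 461·x^4 + 96·x^6 + 12·x^8 + 2·x^10 + x^12) + (68·x + 284·x^3 + 280·x^5 + 80·x^7 + 20·x^9 + 4·x^11)·Dx + (120 + 340·x^2 + 534·x^4 + 148·x^6 + 32·x^8 + 8·x^10 + 2·x^12)·Dx^2 + (68·x + 284·x^3 + 280·x^5 + 80·x^7 + 20·x^9 + 4·x^11)·Dx^3 + (10 + 46·x^2 + 73·x^4 + 52·x^6 + 20·x^8 + 6·x^10 + x^12)·Dx^4  (order 4).
h: a_k = -8, 0, 20, 0, -49/3, 0, 1301/90, …
ICs: h(0) = -8, h′(0) = 0, h′′(0) = 40, h′′′(0) = 0.

f: a_k = 0, -2, 0, 2/3, 0, -2/5, 0, …
g: a_k = 4, 0, -2, 0, 1/6, 0, -1/180, …
Product ⇒ symmetric product L₀, ord ≤ 4.
Differentiate: ansatz ord ≤ ord L₀ ⇒ L.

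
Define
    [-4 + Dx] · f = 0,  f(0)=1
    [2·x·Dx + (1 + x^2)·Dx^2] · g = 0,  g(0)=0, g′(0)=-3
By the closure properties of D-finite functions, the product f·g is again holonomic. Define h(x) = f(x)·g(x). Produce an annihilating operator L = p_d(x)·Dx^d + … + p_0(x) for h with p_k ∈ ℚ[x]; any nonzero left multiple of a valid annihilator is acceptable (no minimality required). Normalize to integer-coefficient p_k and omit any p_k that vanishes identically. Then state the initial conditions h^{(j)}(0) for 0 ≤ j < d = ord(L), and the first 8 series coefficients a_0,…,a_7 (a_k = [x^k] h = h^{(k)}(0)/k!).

L = (16 - 8·x + 16·x^2) + (-8 + 2·x - 8·x^2)·Dx + (1 + x^2)·Dx^2  (order 2).
h: a_k = 0, -3, -12, -23, -28, -123/5, -52/3, -377/35, …
ICs: h(0) = 0, h′(0) = -3.

f: a_k = 1, 4, 8, 32/3, 32/3, 128/15, 256/45, 1024/315, …
g: a_k = 0, -3, 0, 1, 0, -3/5, 0, 3/7, …
Sym-product of L_f,L_g gives L₀ (≤ ord 2).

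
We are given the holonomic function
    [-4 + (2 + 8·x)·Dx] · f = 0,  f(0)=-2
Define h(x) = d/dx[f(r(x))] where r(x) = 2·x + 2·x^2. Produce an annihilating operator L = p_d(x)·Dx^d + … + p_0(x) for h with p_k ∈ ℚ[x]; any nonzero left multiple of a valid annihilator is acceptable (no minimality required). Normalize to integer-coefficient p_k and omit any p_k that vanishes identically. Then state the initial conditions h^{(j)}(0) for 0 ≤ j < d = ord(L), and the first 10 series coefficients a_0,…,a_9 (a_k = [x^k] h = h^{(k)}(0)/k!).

L = -2 + (-1 - 10·x - 24·x^2 - 16·x^3)·Dx  (order 1).
h: a_k = -8, 16, -96, 576, -3520, 21888, -137984, 879104, -5647104, 36513280, …
ICs: h(0) = -8.

f: a_k = -2, -4, 4, -8, 20, -56, 168, -528, 1716, -5720, …
L₀ from L_f via x↦r, Dx↦r'^{-1}Dx.
h₀' ⇒ L via d/dx closure of L₀.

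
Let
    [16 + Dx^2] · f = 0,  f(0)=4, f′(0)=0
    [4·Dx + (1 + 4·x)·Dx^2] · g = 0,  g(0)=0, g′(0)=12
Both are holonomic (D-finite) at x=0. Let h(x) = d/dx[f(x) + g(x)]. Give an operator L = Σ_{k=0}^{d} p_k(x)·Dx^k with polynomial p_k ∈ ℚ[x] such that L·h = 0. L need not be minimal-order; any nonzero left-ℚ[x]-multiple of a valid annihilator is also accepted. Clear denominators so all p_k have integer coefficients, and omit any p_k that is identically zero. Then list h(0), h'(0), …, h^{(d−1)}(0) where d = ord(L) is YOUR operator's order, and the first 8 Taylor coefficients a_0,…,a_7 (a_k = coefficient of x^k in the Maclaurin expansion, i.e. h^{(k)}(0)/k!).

L = (448 + 512·x + 1024·x^2) + (48 + 320·x + 768·x^2 + 1024·x^3)·Dx + (28 + 32·x + 64·x^2)·Dx^2 + (3 + 20·x + 48·x^2 + 64·x^3)·Dx^3  (order 3).
h: a_k = 12, -112, 192, -1792/3, 3072, -186368/15, 49152, -61915136/315, …
ICs: h(0) = 12, h′(0) = -112, h′′(0) = 384.

f: a_k = 4, 0, -32, 0, 128/3, 0, -1024/45, 0, …
g: a_k = 0, 12, -24, 64, -192, 3072/5, -2048, 49152/7, …
L₀ := lclm(L_f,L_g); ord L₀ ≤ 2+2.
Derive L from L₀ (diff closure).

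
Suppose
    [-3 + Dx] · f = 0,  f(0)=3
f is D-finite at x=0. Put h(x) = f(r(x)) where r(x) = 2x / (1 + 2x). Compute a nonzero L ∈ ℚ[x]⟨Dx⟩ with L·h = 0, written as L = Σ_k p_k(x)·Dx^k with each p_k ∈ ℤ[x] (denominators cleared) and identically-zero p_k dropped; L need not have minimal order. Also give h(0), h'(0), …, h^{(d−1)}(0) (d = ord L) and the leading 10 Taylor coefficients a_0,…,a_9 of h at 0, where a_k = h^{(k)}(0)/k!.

f: a_k = 3, 9, 27/2, 27/2, 81/8, 243/40, 243/80, 729/560, 2187/4480, 729/4480, …
f∘r: x↦r, Dx↦Dx/r' in L_f ⇒ L₀.
L = -6 + (1 + 4·x + 4·x^2)·Dx  (order 1).
h: a_k = 3, 18, 18, -36, 18, 252/5, -828/5, 9864/35, -9738/35, -2556/35, …
ICs: h(0) = 3.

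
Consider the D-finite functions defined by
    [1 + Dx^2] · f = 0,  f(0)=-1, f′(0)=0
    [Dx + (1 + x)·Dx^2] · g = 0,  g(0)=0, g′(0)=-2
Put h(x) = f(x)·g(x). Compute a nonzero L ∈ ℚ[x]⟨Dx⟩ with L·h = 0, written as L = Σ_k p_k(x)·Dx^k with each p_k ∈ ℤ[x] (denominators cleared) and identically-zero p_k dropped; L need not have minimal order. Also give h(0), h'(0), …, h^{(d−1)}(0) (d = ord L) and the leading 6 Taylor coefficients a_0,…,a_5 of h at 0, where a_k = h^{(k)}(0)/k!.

f: a_k = -1, 0, 1/2, 0, -1/24, 0, …
g: a_k = 0, -2, 1, -2/3, 1/2, -2/5, …
h₀=f·g: eliminate ⇒ L₀, order ≤ 2·2.
L = (-3 + 6·x + 19·x^2 + 16·x^3 + 4·x^4) + (4 + 20·x + 24·x^2 + 8·x^3)·Dx + (20·x + 42·x^2 + 32·x^3 + 8·x^4)·Dx^2 + (4 + 20·x + 24·x^2 + 8·x^3)·Dx^3 + (3 + 14·x + 23·x^2 + 16·x^3 + 4·x^4)·Dx^4  (order 4).
h: a_k = 0, 2, -1, -1/3, 0, 3/20, …
ICs: h(0) = 0, h′(0) = 2, h′′(0) = -2, h′′′(0) = -2.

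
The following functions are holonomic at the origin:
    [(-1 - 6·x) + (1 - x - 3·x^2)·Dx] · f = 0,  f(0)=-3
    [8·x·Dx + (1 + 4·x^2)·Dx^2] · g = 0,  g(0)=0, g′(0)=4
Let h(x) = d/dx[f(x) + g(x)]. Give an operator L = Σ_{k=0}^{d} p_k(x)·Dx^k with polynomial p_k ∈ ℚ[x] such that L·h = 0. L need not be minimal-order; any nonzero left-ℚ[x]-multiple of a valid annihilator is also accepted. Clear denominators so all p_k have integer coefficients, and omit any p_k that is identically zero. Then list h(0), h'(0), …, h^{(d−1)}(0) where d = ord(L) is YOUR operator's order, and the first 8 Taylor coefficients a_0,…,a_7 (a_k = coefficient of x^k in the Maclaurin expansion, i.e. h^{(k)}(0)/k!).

f: a_k = -3, -3, -12, -21, -57, -120, -291, -651, …
g: a_k = 0, 4, 0, -16/3, 0, 64/5, 0, -256/7, …
h₀=f+g: left-lcm gives L₀, ord ≤ 3.
h=h₀': d/dx-closure on L₀ ⇒ L.
L = (-32 + 128·x + 1488·x^2 + 2880·x^3 + 8424·x^4 + 2592·x^6) + (25 + 160·x + 214·x^2 + 1188·x^3 + 2628·x^4 + 6264·x^5 + 432·x^6 + 2592·x^7)·Dx + (-4 - 9·x - 54·x^2 + 66·x^3 + x^4 + 444·x^5 + 720·x^6 + 144·x^7 + 432·x^8)·Dx^2  (order 2).
h: a_k = 1, -24, -79, -228, -536, -1746, -4813, -12192, …
ICs: h(0) = 1, h′(0) = -24.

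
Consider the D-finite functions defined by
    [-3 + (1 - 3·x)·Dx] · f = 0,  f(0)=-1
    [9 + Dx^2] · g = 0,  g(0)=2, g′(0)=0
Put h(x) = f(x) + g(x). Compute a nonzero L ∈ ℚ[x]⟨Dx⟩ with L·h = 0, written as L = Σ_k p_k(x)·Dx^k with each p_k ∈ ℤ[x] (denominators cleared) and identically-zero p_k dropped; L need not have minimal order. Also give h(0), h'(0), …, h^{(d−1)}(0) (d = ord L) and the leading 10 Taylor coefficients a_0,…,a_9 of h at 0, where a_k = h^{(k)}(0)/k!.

f: a_k = -1, -3, -9, -27, -81, -243, -729, -2187, -6561, -19683, …
g: a_k = 2, 0, -9, 0, 27/4, 0, -81/40, 0, 729/2240, 0, …
L₀ := lclm(L_f,L_g); ord L₀ ≤ 1+2.
L = (63 - 54·x + 81·x^2) + (-9 + 45·x - 81·x^2 + 81·x^3)·Dx + (7 - 6·x + 9·x^2)·Dx^2 + (-1 + 5·x - 9·x^2 + 9·x^3)·Dx^3  (order 3).
h: a_k = 1, -3, -18, -27, -297/4, -243, -29241/40, -2187, -14695911/2240, -19683, …
ICs: h(0) = 1, h′(0) = -3, h′′(0) = -36.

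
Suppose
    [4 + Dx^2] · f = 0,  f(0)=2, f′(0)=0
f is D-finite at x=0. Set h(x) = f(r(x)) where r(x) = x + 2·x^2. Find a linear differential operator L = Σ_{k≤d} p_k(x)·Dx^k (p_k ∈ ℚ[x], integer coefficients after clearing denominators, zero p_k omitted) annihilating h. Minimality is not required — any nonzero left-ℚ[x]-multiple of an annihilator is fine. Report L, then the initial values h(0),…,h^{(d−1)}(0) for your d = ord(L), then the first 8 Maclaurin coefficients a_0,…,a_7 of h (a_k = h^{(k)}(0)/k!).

f: a_k = 2, 0, -4, 0, 4/3, 0, -8/45, 0, …
f∘r: x↦r, Dx↦Dx/r' in L_f ⇒ L₀.
L = (4 + 48·x + 192·x^2 + 256·x^3) - 4·Dx + (1 + 4·x)·Dx^2  (order 2).
h: a_k = 2, 0, -4, -16, -44/3, 32/3, 1432/45, 608/15, …
ICs: h(0) = 2, h′(0) = 0.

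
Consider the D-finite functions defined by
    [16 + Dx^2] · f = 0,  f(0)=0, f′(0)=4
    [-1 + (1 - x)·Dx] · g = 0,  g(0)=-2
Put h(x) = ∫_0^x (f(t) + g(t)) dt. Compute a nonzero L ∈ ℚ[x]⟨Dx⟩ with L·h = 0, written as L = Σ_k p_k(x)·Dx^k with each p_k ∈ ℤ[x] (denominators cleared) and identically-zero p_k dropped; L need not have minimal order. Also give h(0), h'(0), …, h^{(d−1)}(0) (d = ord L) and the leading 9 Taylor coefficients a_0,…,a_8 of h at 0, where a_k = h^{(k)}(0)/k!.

L = (-176 + 256·x - 128·x^2)·Dx + (144 - 400·x + 384·x^2 - 128·x^3)·Dx^2 + (-11 + 16·x - 8·x^2)·Dx^3 + (9 - 25·x + 24·x^2 - 8·x^3)·Dx^4  (order 4).
h: a_k = 0, -2, 1, -2/3, -19/6, -2/5, 49/45, -2/7, -827/1260, …
ICs: h(0) = 0, h′(0) = -2, h′′(0) = 2, h′′′(0) = -4.

f: a_k = 0, 4, 0, -32/3, 0, 128/15, 0, -1024/315, 0, …
g: a_k = -2, -2, -2, -2, -2, -2, -2, -2, -2, …
Weyl lclm of L_f,L_g ⇒ L₀ (ord ≤ 3).
h=∫₀ˣh₀: take L = L₀·Dx.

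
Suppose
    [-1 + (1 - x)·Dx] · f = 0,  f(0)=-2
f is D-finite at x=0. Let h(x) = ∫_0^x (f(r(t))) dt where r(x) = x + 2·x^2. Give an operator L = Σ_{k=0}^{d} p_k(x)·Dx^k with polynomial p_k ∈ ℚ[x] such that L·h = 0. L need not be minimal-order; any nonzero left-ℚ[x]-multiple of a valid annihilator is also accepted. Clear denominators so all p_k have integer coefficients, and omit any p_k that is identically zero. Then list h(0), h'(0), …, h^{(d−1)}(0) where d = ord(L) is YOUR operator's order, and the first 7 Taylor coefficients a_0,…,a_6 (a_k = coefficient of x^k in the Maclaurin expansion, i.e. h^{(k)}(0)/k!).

L = (1 + 4·x)·Dx + (-1 + x + 2·x^2)·Dx^2  (order 2).
h: a_k = 0, -2, -1, -2, -5/2, -22/5, -7, …
ICs: h(0) = 0, h′(0) = -2.

f: a_k = -2, -2, -2, -2, -2, -2, -2, …
L₀ from L_f via x↦r, Dx↦r'^{-1}Dx.
h=∫₀ˣh₀: take L = L₀·Dx.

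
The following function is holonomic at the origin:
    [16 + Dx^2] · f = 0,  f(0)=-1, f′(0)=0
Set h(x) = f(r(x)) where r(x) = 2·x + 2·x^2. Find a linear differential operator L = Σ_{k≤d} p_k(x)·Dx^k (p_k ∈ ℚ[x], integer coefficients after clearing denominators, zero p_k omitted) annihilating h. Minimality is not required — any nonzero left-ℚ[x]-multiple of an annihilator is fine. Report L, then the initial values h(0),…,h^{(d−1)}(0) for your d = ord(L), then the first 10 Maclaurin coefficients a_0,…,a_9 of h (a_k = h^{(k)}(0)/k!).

f: a_k = -1, 0, 8, 0, -32/3, 0, 256/45, 0, -512/315, 0, …
Change of var in L_f (x↦r) gives L₀.
L = (64 + 384·x + 768·x^2 + 512·x^3) - 2·Dx + (1 + 2·x)·Dx^2  (order 2).
h: a_k = -1, 0, 32, 64, -416/3, -2048/3, -29696/45, 22528/15, 1535488/315, 1245184/315, …
ICs: h(0) = -1, h′(0) = 0.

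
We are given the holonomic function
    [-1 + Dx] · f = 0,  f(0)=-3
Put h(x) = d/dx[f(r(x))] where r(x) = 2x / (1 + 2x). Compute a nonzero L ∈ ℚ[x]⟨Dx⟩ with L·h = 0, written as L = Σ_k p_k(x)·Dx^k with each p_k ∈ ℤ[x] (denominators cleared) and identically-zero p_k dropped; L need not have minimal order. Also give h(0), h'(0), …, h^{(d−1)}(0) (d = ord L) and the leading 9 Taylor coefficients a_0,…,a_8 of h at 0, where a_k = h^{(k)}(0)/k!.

f: a_k = -3, -3, -3/2, -1/2, -1/8, -1/40, -1/240, -1/1680, -1/13440, …
Substitute x→r, Dx→(1/r')Dx; clear ⇒ L₀.
Differentiate: ansatz ord ≤ ord L₀ ⇒ L.
L = (-2 - 8·x) + (-1 - 4·x - 4·x^2)·Dx  (order 1).
h: a_k = -6, 12, -12, -8, 76, -1208/5, 8728/15, -125456/105, 226076/105, …
ICs: h(0) = -6.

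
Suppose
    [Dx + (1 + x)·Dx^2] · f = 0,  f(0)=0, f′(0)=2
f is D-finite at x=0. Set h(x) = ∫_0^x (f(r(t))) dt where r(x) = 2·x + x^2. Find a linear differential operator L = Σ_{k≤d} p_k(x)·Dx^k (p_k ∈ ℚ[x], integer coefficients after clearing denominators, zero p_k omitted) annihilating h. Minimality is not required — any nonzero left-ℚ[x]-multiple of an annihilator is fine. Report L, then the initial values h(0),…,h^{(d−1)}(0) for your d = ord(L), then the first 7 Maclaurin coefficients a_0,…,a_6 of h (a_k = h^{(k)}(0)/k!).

L = Dx^2 + (1 + x)·Dx^3  (order 3).
h: a_k = 0, 0, 2, -2/3, 1/3, -1/5, 2/15, …
ICs: h(0) = 0, h′(0) = 0, h′′(0) = 4.

f: a_k = 0, 2, -1, 2/3, -1/2, 2/5, -1/3, …
f∘r: x↦r, Dx↦Dx/r' in L_f ⇒ L₀.
h=∫h₀ ⇒ L = L₀·Dx.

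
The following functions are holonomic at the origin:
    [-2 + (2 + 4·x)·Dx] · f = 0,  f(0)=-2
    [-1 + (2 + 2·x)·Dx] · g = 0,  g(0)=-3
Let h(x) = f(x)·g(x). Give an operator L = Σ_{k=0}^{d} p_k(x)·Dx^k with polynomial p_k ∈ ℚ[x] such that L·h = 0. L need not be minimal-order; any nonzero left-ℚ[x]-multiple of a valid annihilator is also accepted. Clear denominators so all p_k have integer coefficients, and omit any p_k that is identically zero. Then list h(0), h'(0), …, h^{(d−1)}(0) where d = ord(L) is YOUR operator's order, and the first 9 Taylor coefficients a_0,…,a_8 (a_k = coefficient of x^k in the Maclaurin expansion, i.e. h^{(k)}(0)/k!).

L = (-3 - 4·x) + (2 + 6·x + 4·x^2)·Dx  (order 1).
h: a_k = 6, 9, -3/4, 9/8, -111/64, 351/128, -2271/512, 7497/1024, -201543/16384, …
ICs: h(0) = 6.

f: a_k = -2, -2, 1, -1, 5/4, -7/4, 21/8, -33/8, 429/64, …
g: a_k = -3, -3/2, 3/8, -3/16, 15/128, -21/256, 63/1024, -99/2048, 1287/32768, …
Sym-product of L_f,L_g gives L₀ (≤ ord 1).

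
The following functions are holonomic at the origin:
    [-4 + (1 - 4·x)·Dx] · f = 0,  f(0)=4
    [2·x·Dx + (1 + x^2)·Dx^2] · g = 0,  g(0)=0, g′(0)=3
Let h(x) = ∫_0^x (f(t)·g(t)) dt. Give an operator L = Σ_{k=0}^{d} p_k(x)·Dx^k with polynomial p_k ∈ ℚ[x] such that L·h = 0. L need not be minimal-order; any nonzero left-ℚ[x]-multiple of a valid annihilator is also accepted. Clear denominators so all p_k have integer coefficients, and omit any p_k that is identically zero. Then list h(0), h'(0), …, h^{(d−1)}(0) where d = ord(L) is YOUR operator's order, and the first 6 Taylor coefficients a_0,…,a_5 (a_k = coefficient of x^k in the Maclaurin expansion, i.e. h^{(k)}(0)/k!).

f: a_k = 4, 16, 64, 256, 1024, 4096, …
g: a_k = 0, 3, 0, -1, 0, 3/5, …
h₀=f·g: eliminate ⇒ L₀, order ≤ 1·2.
Integrate: L := L₀·Dx.
L = 8·x·Dx + (8 - 2·x + 16·x^2)·Dx^2 + (-1 + 4·x - x^2 + 4·x^3)·Dx^3  (order 3).
h: a_k = 0, 0, 6, 16, 47, 752/5, …
ICs: h(0) = 0, h′(0) = 0, h′′(0) = 12.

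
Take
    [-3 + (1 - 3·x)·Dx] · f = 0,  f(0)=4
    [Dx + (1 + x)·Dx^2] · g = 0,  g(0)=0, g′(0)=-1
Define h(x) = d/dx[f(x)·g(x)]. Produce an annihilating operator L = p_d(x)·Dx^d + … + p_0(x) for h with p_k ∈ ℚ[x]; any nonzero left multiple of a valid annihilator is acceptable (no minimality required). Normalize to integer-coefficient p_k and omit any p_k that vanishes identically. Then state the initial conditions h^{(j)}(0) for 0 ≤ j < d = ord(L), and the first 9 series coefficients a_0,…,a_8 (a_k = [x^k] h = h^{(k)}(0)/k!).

f: a_k = 4, 12, 36, 108, 324, 972, 2916, 8748, 26244, …
g: a_k = 0, -1, 1/2, -1/3, 1/4, -1/5, 1/6, -1/7, 1/8, …
f·g: L₀ = L_f ⊗_s L_g, ord ≤ 1·2.
h₀' ⇒ L via d/dx closure of L₀.
L = 12 + (7 + 15·x)·Dx + (-1 + 2·x + 3·x^2)·Dx^2  (order 2).
h: a_k = -4, -20, -94, -372, -1399, -25162/5, -88087/5, -2113948/35, -14269429/70, …
ICs: h(0) = -4, h′(0) = -20.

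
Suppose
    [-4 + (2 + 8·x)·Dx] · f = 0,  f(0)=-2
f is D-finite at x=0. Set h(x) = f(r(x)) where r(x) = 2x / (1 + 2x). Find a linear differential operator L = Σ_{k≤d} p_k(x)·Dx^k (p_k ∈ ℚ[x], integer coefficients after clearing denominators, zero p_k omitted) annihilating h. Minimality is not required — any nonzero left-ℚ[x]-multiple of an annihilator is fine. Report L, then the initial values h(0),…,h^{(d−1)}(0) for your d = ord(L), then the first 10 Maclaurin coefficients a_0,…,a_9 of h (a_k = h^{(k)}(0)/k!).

f: a_k = -2, -4, 4, -8, 20, -56, 168, -528, 1716, -5720, …
h₀=f(r): pull back L_f along r ⇒ L₀.
L = -4 + (1 + 12·x + 20·x^2)·Dx  (order 1).
h: a_k = -2, -8, 32, -160, 960, -6528, 48128, -374272, 3020800, -25057280, …
ICs: h(0) = -2.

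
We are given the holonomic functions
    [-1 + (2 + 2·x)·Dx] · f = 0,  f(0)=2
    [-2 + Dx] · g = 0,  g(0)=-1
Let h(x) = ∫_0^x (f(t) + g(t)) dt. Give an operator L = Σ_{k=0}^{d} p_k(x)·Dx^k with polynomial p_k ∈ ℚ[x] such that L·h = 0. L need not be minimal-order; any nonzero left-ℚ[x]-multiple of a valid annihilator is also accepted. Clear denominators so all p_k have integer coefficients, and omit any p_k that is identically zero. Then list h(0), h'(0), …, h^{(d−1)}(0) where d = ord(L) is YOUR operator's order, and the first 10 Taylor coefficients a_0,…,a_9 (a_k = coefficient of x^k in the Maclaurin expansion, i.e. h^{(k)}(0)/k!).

L = (10 + 8·x)·Dx + (-17 - 32·x - 16·x^2)·Dx^2 + (6 + 14·x + 8·x^2)·Dx^3  (order 3).
h: a_k = 0, 1, -1/2, -3/4, -29/96, -143/960, -407/11520, -2993/161280, 2203/2580480, -167903/46448640, …
ICs: h(0) = 0, h′(0) = 1, h′′(0) = -1.

f: a_k = 2, 1, -1/4, 1/8, -5/64, 7/128, -21/512, 33/1024, -429/16384, 715/32768, …
g: a_k = -1, -2, -2, -4/3, -2/3, -4/15, -4/45, -8/315, -2/315, -4/2835, …
f+g: L₀ = lclm(L_f,L_g), ord ≤ 1+1.
h=∫₀ˣh₀: take L = L₀·Dx.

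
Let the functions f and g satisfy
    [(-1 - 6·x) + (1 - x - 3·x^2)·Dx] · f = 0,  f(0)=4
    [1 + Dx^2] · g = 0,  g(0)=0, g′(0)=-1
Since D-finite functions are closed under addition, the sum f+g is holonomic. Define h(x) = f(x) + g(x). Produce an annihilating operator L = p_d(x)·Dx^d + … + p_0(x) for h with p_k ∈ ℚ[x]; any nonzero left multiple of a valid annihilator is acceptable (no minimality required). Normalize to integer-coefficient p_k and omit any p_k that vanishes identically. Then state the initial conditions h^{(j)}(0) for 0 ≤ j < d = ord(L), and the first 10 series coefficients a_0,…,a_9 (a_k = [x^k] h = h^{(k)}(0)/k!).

L = (43 + 292·x + 307·x^2 + 624·x^3 + 45·x^4 + 54·x^5) + (-9 - 7·x - 6·x^2 + 91·x^3 + 144·x^4 + 27·x^5 + 27·x^6)·Dx + (43 + 292·x + 307·x^2 + 624·x^3 + 45·x^4 + 54·x^5)·Dx^2 + (-9 - 7·x - 6·x^2 + 91·x^3 + 144·x^4 + 27·x^5 + 27·x^6)·Dx^3  (order 3).
h: a_k = 4, 3, 16, 169/6, 76, 19199/120, 388, 4374721/5040, 2032, 1682311679/362880, …
ICs: h(0) = 4, h′(0) = 3, h′′(0) = 32.

f: a_k = 4, 4, 16, 28, 76, 160, 388, 868, 2032, 4636, …
g: a_k = 0, -1, 0, 1/6, 0, -1/120, 0, 1/5040, 0, -1/362880, …
L₀ := lclm(L_f,L_g); ord L₀ ≤ 1+2.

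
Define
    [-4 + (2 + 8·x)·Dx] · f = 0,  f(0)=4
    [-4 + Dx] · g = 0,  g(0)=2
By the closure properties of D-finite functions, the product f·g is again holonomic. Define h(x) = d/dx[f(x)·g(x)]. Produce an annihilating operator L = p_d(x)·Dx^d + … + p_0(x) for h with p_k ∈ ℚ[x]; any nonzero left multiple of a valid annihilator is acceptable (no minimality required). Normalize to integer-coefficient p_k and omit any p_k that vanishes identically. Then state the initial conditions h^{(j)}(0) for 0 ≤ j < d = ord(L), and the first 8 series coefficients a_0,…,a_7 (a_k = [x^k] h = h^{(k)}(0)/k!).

f: a_k = 4, 8, -8, 16, -40, 112, -336, 1056, …
g: a_k = 2, 8, 16, 64/3, 64/3, 256/15, 512/45, 2048/315, …
L₀ := L_f ⊗_s L_g (sym. prod.), ord ≤ 1.
Differentiate: ansatz ord ≤ ord L₀ ⇒ L.
L = (14 + 96·x + 128·x^2) + (-3 - 20·x - 32·x^2)·Dx  (order 1).
h: a_k = 48, 224, 544, 704, 3424/3, -5696/15, 71872/15, -5062528/315, …
ICs: h(0) = 48.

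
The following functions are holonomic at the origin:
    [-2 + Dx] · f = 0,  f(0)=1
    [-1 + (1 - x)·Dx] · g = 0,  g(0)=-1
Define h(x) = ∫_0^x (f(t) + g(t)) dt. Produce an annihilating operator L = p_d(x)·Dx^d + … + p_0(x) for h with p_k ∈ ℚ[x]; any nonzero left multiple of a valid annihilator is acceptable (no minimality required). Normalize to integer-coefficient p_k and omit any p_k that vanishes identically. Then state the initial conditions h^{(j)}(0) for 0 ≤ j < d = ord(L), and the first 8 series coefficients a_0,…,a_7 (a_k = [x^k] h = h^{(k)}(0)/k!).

f: a_k = 1, 2, 2, 4/3, 2/3, 4/15, 4/45, 8/315, …
g: a_k = -1, -1, -1, -1, -1, -1, -1, -1, …
L₀ := lclm(L_f,L_g); ord L₀ ≤ 1+1.
h=∫₀ˣh₀: take L = L₀·Dx.
L = 4·x·Dx + (2 - 8·x + 4·x^2)·Dx^2 + (-1 + 3·x - 2·x^2)·Dx^3  (order 3).
h: a_k = 0, 0, 1/2, 1/3, 1/12, -1/15, -11/90, -41/315, …
ICs: h(0) = 0, h′(0) = 0, h′′(0) = 1.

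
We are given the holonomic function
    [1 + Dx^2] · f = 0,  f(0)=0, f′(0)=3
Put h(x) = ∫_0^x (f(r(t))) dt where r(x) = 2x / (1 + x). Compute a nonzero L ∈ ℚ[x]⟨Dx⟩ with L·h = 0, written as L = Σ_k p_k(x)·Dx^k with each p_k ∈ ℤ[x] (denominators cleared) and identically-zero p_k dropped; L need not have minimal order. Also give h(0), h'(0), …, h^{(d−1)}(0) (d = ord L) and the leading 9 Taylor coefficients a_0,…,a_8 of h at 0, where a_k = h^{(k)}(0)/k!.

f: a_k = 0, 3, 0, -1/2, 0, 1/40, 0, -1/1680, 0, …
Change of var in L_f (x↦r) gives L₀.
Integrate: L := L₀·Dx.
L = 4·Dx + (2 + 6·x + 6·x^2 + 2·x^3)·Dx^2 + (1 + 4·x + 6·x^2 + 4·x^3 + x^4)·Dx^3  (order 3).
h: a_k = 0, 0, 3, -2, 1/2, 6/5, -43/15, 30/7, -2209/420, …
ICs: h(0) = 0, h′(0) = 0, h′′(0) = 6.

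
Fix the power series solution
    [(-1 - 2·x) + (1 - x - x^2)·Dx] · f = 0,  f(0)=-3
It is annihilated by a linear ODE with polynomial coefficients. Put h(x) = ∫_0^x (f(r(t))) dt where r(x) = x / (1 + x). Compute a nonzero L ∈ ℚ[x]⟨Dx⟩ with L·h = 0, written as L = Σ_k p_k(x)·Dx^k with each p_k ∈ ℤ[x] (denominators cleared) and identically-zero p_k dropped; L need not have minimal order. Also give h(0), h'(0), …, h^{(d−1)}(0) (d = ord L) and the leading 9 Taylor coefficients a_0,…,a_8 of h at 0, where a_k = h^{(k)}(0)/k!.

f: a_k = -3, -3, -6, -9, -15, -24, -39, -63, -102, …
f∘r: x↦r, Dx↦Dx/r' in L_f ⇒ L₀.
Integrate: L := L₀·Dx.
L = (1 + 3·x)·Dx + (-1 - 2·x + x^3)·Dx^2  (order 2).
h: a_k = 0, -3, -3/2, -1, 0, -3/5, 1/2, -6/7, 9/8, …
ICs: h(0) = 0, h′(0) = -3.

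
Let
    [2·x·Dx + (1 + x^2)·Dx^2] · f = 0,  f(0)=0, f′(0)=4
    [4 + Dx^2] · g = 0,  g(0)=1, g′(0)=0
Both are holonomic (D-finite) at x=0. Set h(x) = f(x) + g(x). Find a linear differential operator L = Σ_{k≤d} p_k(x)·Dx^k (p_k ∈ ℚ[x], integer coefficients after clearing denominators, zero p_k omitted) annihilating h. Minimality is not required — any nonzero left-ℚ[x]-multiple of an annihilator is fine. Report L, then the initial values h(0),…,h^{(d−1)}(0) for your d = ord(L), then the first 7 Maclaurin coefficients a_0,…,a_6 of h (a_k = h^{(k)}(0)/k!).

L = (-32·x + 80·x^3 + 16·x^5)·Dx + (4 + 32·x^2 + 36·x^4 + 8·x^6)·Dx^2 + (-8·x + 20·x^3 + 4·x^5)·Dx^3 + (1 + 8·x^2 + 9·x^4 + 2·x^6)·Dx^4  (order 4).
h: a_k = 1, 4, -2, -4/3, 2/3, 4/5, -4/45, …
ICs: h(0) = 1, h′(0) = 4, h′′(0) = -4, h′′′(0) = -8.

f: a_k = 0, 4, 0, -4/3, 0, 4/5, 0, …
g: a_k = 1, 0, -2, 0, 2/3, 0, -4/45, …
Weyl lclm of L_f,L_g ⇒ L₀ (ord ≤ 4).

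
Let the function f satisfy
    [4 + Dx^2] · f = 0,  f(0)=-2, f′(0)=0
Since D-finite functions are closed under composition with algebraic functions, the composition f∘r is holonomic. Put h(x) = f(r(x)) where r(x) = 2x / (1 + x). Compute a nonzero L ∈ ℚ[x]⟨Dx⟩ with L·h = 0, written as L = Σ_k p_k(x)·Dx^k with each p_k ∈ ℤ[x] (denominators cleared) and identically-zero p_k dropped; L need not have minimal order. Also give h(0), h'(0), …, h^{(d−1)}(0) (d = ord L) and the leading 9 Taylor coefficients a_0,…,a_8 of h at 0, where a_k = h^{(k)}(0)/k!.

L = 16 + (2 + 6·x + 6·x^2 + 2·x^3)·Dx + (1 + 4·x + 6·x^2 + 4·x^3 + x^4)·Dx^2  (order 2).
h: a_k = -2, 0, 16, -32, 80/3, 64/3, -5488/45, 1312/5, -25136/63, …
ICs: h(0) = -2, h′(0) = 0.

f: a_k = -2, 0, 4, 0, -4/3, 0, 8/45, 0, -4/315, …
f∘r: x↦r, Dx↦Dx/r' in L_f ⇒ L₀.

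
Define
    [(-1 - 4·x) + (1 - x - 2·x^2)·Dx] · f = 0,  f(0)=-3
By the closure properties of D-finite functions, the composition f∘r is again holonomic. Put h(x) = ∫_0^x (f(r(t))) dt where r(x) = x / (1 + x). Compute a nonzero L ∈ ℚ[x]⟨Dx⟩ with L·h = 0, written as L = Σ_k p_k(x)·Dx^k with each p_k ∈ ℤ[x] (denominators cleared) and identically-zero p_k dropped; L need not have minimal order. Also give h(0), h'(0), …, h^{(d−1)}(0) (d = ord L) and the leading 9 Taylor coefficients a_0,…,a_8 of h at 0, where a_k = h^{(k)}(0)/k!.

f: a_k = -3, -3, -9, -15, -33, -63, -129, -255, -513, …
Change of var in L_f (x↦r) gives L₀.
Integrate: L := L₀·Dx.
L = (1 + 5·x)·Dx + (-1 - 2·x + x^2 + 2·x^3)·Dx^2  (order 2).
h: a_k = 0, -3, -3/2, -2, 0, -12/5, 2, -36/7, 15/2, …
ICs: h(0) = 0, h′(0) = -3.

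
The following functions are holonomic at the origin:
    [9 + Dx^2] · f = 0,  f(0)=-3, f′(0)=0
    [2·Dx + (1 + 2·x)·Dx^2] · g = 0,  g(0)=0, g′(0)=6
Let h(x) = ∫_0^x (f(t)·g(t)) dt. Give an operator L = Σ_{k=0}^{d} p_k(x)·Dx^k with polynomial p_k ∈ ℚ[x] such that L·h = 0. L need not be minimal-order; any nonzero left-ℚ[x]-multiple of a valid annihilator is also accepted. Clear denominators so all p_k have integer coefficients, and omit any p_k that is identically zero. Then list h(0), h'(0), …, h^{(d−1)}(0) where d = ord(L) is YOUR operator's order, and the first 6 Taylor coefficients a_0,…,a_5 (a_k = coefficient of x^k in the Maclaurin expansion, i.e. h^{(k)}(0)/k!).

L = (63 + 1053·x + 3969·x^2 + 5832·x^3 + 2916·x^4)·Dx + (63 + 450·x + 972·x^2 + 648·x^3)·Dx^2 + (25 + 270·x + 918·x^2 + 1296·x^3 + 648·x^4)·Dx^3 + (7 + 50·x + 108·x^2 + 72·x^3)·Dx^4 + (2 + 17·x + 53·x^2 + 72·x^3 + 36·x^4)·Dx^5  (order 5).
h: a_k = 0, 0, -9, 6, 57/4, -9, …
ICs: h(0) = 0, h′(0) = 0, h′′(0) = -18, h′′′(0) = 36, h′′′′(0) = 342.

f: a_k = -3, 0, 27/2, 0, -81/8, 0, …
g: a_k = 0, 6, -6, 8, -12, 96/5, …
Product ⇒ symmetric product L₀, ord ≤ 4.
∫: right-multiply L₀ by Dx.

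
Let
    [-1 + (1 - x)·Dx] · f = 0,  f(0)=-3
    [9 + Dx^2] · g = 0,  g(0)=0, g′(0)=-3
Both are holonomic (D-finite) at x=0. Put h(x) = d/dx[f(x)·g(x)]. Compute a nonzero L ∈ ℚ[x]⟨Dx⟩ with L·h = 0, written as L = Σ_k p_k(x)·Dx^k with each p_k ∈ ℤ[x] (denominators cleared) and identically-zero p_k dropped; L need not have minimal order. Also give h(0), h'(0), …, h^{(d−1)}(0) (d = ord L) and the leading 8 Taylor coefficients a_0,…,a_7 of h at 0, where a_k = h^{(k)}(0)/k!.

L = (7 - 18·x + 9·x^2) + (-2 + 2·x)·Dx + (1 - 2·x + x^2)·Dx^2  (order 2).
h: a_k = 9, 18, -27/2, -18, 63/8, 189/20, 153/80, 153/70, …
ICs: h(0) = 9, h′(0) = 18.

f: a_k = -3, -3, -3, -3, -3, -3, -3, -3, …
g: a_k = 0, -3, 0, 9/2, 0, -81/40, 0, 243/560, …
Product ⇒ symmetric product L₀, ord ≤ 2.
h₀' ⇒ L via d/dx closure of L₀.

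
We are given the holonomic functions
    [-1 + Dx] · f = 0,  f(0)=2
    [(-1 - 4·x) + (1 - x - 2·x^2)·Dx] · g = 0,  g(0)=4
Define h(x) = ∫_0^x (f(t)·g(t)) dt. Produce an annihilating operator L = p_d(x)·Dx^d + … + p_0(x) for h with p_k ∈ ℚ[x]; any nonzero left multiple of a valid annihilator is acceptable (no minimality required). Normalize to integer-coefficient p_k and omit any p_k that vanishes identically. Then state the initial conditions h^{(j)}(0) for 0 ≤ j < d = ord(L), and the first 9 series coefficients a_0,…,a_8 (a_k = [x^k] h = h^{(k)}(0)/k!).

f: a_k = 2, 2, 1, 1/3, 1/12, 1/60, 1/360, 1/2520, 1/20160, …
g: a_k = 4, 4, 12, 20, 44, 84, 172, 340, 684, …
L₀ := L_f ⊗_s L_g (sym. prod.), ord ≤ 1.
h=∫h₀ ⇒ L = L₀·Dx.
L = (2 + 3·x - 2·x^2)·Dx + (-1 + x + 2·x^2)·Dx^2  (order 2).
h: a_k = 0, 8, 8, 12, 52/3, 85/3, 701/15, 50737/630, 44279/315, …
ICs: h(0) = 0, h′(0) = 8.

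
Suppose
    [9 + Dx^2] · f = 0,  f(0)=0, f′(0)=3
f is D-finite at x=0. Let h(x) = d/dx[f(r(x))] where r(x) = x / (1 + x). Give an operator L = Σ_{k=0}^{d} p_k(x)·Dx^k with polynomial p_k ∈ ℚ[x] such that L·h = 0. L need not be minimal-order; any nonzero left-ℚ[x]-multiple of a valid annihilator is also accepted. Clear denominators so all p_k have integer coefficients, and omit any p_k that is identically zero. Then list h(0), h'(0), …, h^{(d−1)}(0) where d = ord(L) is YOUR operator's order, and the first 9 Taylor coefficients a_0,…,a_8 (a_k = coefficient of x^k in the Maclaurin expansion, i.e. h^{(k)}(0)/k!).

f: a_k = 0, 3, 0, -9/2, 0, 81/40, 0, -243/560, 0, …
Substitute x→r, Dx→(1/r')Dx; clear ⇒ L₀.
h₀' ⇒ L via d/dx closure of L₀.
L = (15 + 12·x + 6·x^2) + (6 + 18·x + 18·x^2 + 6·x^3)·Dx + (1 + 4·x + 6·x^2 + 4·x^3 + x^4)·Dx^2  (order 2).
h: a_k = 3, -6, -9/2, 42, -879/8, 765/4, -19353/80, 1893/10, 268299/4480, …
ICs: h(0) = 3, h′(0) = -6.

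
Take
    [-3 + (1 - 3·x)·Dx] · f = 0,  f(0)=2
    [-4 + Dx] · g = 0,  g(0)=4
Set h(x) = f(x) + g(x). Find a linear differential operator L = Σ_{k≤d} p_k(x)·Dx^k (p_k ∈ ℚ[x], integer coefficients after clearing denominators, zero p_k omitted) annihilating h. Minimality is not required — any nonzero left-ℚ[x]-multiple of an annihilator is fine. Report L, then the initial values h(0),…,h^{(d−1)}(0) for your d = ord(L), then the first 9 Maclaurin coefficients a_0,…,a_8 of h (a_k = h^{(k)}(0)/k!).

L = (-24 - 144·x) + (2 + 96·x - 144·x^2)·Dx + (1 - 15·x + 36·x^2)·Dx^2  (order 2).
h: a_k = 6, 22, 50, 290/3, 614/3, 7802/15, 66634/45, 1381906/315, 4135478/315, …
ICs: h(0) = 6, h′(0) = 22.

f: a_k = 2, 6, 18, 54, 162, 486, 1458, 4374, 13122, …
g: a_k = 4, 16, 32, 128/3, 128/3, 512/15, 1024/45, 4096/315, 2048/315, …
L₀ := lclm(L_f,L_g); ord L₀ ≤ 1+1.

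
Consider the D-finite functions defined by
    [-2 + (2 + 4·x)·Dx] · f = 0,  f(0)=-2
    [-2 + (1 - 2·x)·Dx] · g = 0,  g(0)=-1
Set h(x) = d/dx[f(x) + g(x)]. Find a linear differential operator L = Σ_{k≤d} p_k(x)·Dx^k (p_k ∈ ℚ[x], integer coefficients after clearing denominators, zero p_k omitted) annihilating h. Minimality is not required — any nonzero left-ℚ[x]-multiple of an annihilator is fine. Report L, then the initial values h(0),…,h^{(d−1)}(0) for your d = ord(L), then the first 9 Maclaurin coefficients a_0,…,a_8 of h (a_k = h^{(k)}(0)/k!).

f: a_k = -2, -2, 1, -1, 5/4, -7/4, 21/8, -33/8, 429/64, …
g: a_k = -1, -2, -4, -8, -16, -32, -64, -128, -256, …
Weyl lclm of L_f,L_g ⇒ L₀ (ord ≤ 2).
Derive L from L₀ (diff closure).
L = (-36 - 24·x) + (-21 - 108·x - 84·x^2)·Dx + (5 + 6·x - 20·x^2 - 24·x^3)·Dx^2  (order 2).
h: a_k = -4, -6, -27, -59, -675/4, -1473/4, -7399/8, -15955/8, -301347/64, …
ICs: h(0) = -4, h′(0) = -6.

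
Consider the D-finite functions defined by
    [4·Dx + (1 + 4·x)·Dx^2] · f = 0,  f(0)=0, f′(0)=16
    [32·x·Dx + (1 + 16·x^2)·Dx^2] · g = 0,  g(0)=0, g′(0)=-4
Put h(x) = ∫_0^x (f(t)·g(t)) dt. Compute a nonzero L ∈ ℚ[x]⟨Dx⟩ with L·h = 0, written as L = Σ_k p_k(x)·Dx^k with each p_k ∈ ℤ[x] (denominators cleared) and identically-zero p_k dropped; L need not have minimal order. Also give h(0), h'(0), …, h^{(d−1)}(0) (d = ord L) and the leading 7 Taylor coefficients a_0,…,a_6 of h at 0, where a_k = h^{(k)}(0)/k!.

f: a_k = 0, 16, -32, 256/3, -256, 4096/5, -8192/3, …
g: a_k = 0, -4, 0, 64/3, 0, -1024/5, 0, …
h₀=f·g: eliminate ⇒ L₀, order ≤ 2·2.
Integrate: L := L₀·Dx.
L = (1536 + 11264·x + 81920·x^2 + 638976·x^3 + 1966080·x^4 + 3407872·x^5 + 4194304·x^7)·Dx^2 + (288 + 7936·x + 78848·x^2 + 495616·x^3 + 2228224·x^4 + 6094848·x^5 + 9175040·x^6 + 3145728·x^7 + 14680064·x^8)·Dx^3 + (48 + 1024·x + 12288·x^2 + 79872·x^3 + 368640·x^4 + 1277952·x^5 + 3145728·x^6 + 4718592·x^7 + 3145728·x^8 + 8388608·x^9)·Dx^4 + (5 + 72·x + 592·x^2 + 3584·x^3 + 16896·x^4 + 61440·x^5 + 172032·x^6 + 393216·x^7 + 589824·x^8 + 524288·x^9 + 1048576·x^10)·Dx^5  (order 5).
h: a_k = 0, 0, 0, -64/3, 32, 0, 512/9, …
ICs: h(0) = 0, h′(0) = 0, h′′(0) = 0, h′′′(0) = -128, h′′′′(0) = 768.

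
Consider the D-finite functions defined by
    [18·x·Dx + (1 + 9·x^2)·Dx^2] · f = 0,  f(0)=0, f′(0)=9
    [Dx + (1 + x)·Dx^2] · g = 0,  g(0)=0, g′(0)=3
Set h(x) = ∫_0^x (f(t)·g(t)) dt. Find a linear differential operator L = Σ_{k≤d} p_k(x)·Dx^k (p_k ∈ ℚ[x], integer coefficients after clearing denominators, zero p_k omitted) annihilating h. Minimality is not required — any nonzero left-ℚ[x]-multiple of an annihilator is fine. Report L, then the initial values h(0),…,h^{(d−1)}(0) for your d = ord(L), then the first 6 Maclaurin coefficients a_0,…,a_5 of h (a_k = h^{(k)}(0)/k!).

f: a_k = 0, 9, 0, -27, 0, 729/5, …
g: a_k = 0, 3, -3/2, 1, -3/4, 3/5, …
Sym-product of L_f,L_g gives L₀ (≤ ord 4).
h=∫₀ˣh₀: take L = L₀·Dx.
L = (1368 + 2700·x + 37584·x^2 + 95580·x^3 + 87480·x^4 + 37908·x^5 + 26244·x^7)·Dx^2 + (1298 + 9180·x + 54612·x^2 + 194724·x^3 + 324000·x^4 + 271188·x^5 + 102060·x^6 + 78732·x^7 + 91854·x^8)·Dx^3 + (76 + 2848·x + 12096·x^2 + 43992·x^3 + 117288·x^4 + 173016·x^5 + 139968·x^6 + 75816·x^7 + 78732·x^8 + 52488·x^9)·Dx^4 + (37 + 146·x + 901·x^2 + 2808·x^3 + 7362·x^4 + 15228·x^5 + 21546·x^6 + 17496·x^7 + 12393·x^8 + 13122·x^9 + 6561·x^10)·Dx^5  (order 5).
h: a_k = 0, 0, 0, 9, -27/8, -72/5, …
ICs: h(0) = 0, h′(0) = 0, h′′(0) = 0, h′′′(0) = 54, h′′′′(0) = -81.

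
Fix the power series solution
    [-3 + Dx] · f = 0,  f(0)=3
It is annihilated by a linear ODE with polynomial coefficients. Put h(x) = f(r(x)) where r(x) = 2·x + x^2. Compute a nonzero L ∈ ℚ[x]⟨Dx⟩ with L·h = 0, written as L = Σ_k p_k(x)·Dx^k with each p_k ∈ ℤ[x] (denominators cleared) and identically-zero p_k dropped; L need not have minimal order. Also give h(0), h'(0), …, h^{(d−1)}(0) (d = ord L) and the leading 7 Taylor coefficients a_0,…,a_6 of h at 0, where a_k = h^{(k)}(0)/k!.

L = (-6 - 6·x) + Dx  (order 1).
h: a_k = 3, 18, 63, 162, 675/2, 2997/5, 9369/10, …
ICs: h(0) = 3.

f: a_k = 3, 9, 27/2, 27/2, 81/8, 243/40, 243/80, …
Change of var in L_f (x↦r) gives L₀.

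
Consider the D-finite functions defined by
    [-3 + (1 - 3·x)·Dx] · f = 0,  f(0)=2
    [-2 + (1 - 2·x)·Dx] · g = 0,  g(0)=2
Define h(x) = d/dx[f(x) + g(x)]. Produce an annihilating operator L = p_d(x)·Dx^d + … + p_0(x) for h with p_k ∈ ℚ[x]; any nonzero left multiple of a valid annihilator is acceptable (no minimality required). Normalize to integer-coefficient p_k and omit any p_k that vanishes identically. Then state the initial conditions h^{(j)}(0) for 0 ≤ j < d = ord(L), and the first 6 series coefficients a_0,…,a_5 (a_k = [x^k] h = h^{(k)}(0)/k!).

f: a_k = 2, 6, 18, 54, 162, 486, …
g: a_k = 2, 4, 8, 16, 32, 64, …
Weyl lclm of L_f,L_g ⇒ L₀ (ord ≤ 2).
Differentiate: ansatz ord ≤ ord L₀ ⇒ L.
L = 36 + (-15 + 36·x)·Dx + (1 - 5·x + 6·x^2)·Dx^2  (order 2).
h: a_k = 10, 52, 210, 776, 2750, 9516, …
ICs: h(0) = 10, h′(0) = 52.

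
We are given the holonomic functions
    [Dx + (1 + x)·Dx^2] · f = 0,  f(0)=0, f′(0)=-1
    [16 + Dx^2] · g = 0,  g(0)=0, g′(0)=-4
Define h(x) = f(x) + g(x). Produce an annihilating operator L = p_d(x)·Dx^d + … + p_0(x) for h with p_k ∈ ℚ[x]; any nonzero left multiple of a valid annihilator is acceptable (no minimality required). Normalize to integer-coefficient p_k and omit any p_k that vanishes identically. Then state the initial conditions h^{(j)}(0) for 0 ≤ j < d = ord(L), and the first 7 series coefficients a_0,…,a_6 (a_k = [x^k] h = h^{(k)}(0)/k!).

f: a_k = 0, -1, 1/2, -1/3, 1/4, -1/5, 1/6, …
g: a_k = 0, -4, 0, 32/3, 0, -128/15, 0, …
L₀ := lclm(L_f,L_g); ord L₀ ≤ 2+2.
L = (176 + 256·x + 128·x^2)·Dx + (144 + 400·x + 384·x^2 + 128·x^3)·Dx^2 + (11 + 16·x + 8·x^2)·Dx^3 + (9 + 25·x + 24·x^2 + 8·x^3)·Dx^4  (order 4).
h: a_k = 0, -5, 1/2, 31/3, 1/4, -131/15, 1/6, …
ICs: h(0) = 0, h′(0) = -5, h′′(0) = 1, h′′′(0) = 62.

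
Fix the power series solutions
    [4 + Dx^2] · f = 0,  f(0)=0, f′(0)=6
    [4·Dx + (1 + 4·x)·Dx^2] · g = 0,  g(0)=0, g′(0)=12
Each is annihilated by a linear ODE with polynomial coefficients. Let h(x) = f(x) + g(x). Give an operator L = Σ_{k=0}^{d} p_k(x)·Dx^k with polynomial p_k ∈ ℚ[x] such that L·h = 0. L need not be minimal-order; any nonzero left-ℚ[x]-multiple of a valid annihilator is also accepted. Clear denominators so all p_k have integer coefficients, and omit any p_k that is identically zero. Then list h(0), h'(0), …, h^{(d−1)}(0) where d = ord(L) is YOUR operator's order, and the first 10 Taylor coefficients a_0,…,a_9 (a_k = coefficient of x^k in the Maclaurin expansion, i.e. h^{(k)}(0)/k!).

f: a_k = 0, 6, 0, -4, 0, 4/5, 0, -8/105, 0, 4/945, …
g: a_k = 0, 12, -24, 64, -192, 3072/5, -2048, 49152/7, -24576, 262144/3, …
L₀ := lclm(L_f,L_g); ord L₀ ≤ 2+2.
L = (400 + 128·x + 256·x^2)·Dx + (36 + 176·x + 192·x^2 + 256·x^3)·Dx^2 + (100 + 32·x + 64·x^2)·Dx^3 + (9 + 44·x + 48·x^2 + 64·x^3)·Dx^4  (order 4).
h: a_k = 0, 18, -24, 60, -192, 3076/5, -2048, 737272/105, -24576, 82575364/945, …
ICs: h(0) = 0, h′(0) = 18, h′′(0) = -48, h′′′(0) = 360.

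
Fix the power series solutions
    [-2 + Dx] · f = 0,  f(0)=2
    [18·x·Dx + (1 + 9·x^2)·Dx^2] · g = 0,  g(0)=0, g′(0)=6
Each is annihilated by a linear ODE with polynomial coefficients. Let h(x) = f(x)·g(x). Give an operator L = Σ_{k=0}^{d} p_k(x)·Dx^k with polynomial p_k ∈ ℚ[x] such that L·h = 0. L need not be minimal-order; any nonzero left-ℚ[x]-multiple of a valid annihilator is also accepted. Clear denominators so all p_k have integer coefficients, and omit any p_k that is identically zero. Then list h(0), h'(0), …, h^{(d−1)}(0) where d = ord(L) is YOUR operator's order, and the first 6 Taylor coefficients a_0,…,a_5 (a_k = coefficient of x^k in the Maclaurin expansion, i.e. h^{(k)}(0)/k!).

f: a_k = 2, 4, 4, 8/3, 4/3, 8/15, …
g: a_k = 0, 6, 0, -18, 0, 486/5, …
f·g: L₀ = L_f ⊗_s L_g, ord ≤ 1·2.
L = (4 - 36·x + 36·x^2) + (-4 + 18·x - 36·x^2)·Dx + (1 + 9·x^2)·Dx^2  (order 2).
h: a_k = 0, 12, 24, -12, -56, 652/5, …
ICs: h(0) = 0, h′(0) = 12.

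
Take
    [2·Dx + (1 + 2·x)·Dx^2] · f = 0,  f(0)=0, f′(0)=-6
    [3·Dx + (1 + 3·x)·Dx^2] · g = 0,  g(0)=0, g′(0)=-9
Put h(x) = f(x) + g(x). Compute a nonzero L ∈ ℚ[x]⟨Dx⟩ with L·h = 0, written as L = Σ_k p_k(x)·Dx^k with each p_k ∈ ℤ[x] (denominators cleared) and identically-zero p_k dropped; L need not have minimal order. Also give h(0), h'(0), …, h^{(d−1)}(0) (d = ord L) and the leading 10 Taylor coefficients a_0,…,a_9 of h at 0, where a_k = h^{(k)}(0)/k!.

f: a_k = 0, -6, 6, -8, 12, -96/5, 32, -384/7, 96, -512/3, …
g: a_k = 0, -9, 27/2, -27, 243/4, -729/5, 729/2, -6561/7, 19683/8, -6561, …
f+g: L₀ = lclm(L_f,L_g), ord ≤ 2+2.
L = 12·Dx + (10 + 24·x)·Dx^2 + (1 + 5·x + 6·x^2)·Dx^3  (order 3).
h: a_k = 0, -15, 39/2, -35, 291/4, -165, 793/2, -6945/7, 20451/8, -20195/3, …
ICs: h(0) = 0, h′(0) = -15, h′′(0) = 39.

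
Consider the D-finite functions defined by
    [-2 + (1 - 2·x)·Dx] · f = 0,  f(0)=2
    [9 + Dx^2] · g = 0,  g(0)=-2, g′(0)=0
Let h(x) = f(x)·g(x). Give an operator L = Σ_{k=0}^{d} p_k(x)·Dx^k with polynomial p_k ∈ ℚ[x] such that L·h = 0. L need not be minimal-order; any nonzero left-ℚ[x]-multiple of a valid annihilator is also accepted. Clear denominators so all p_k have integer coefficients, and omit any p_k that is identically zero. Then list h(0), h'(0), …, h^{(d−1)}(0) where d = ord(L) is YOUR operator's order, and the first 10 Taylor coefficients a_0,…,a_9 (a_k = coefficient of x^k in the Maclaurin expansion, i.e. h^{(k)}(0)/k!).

f: a_k = 2, 4, 8, 16, 32, 64, 128, 256, 512, 1024, …
g: a_k = -2, 0, 9, 0, -27/4, 0, 81/40, 0, -729/2240, 0, …
Sym-product of L_f,L_g gives L₀ (≤ ord 2).
L = (-9 + 18·x) + 4·Dx + (-1 + 2·x)·Dx^2  (order 2).
h: a_k = -4, -8, 2, 4, -11/2, -11, -359/20, -359/10, -16229/224, -16229/112, …
ICs: h(0) = -4, h′(0) = -8.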